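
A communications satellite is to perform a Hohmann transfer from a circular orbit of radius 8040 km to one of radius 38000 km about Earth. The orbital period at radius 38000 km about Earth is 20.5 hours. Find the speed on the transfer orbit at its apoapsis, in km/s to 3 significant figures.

From Kepler's third law T² = 4π²r³/μ at r = 38000 km, T = 20.5 hours = 20.5 × 3600 s = 73800 s: μ = 4π²r³/T² = 3.97739×10^5 km³/s².
Semi-major axis of the transfer orbit: a_t = (8040 + 38000)/2 = 23020 km.
At apoapsis, r = 38000 km.
From the vis-viva equation, v = √[μ(2/r − 1/a_t)] = 1.912 km/s.

v = 1.91 km/s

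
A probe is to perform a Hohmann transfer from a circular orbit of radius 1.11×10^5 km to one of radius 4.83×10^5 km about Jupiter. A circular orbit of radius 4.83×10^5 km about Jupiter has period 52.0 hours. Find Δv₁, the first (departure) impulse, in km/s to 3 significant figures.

Δv₁ = 9.31 km/s

From Kepler's third law T² = 4π²r³/μ at r = 4.83×10^5 km, T = 52.0 hours = 52.0 × 3600 s = 1.872×10^5 s: μ = 4π²r³/T² = 1.26937×10^8 km³/s².
Transfer-ellipse semi-major axis a_t = (r₁ + r₂)/2 = (1.110×10^5 + 4.830×10^5)/2 = 2.970×10^5 km.
Circular speed at r = 1.110×10^5 km: v_c = √(μ/r) = 33.817 km/s.
Vis-viva on the transfer ellipse at r = 1.110×10^5 km gives v_t = √[μ(2/r − 1/a_t)] = 43.125 km/s.
Δv₁ = |v_t − v_c| = |43.125 − 33.817| = 9.308 km/s.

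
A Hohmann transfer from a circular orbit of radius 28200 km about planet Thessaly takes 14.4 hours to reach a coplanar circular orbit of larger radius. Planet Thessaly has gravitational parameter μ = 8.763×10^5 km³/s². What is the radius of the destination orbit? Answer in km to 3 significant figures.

Transfer time t = 14.4 hours = 51840 s, and t = π√(a_t³/μ).
So a_t = (μ t²/π²)^(1/3) = (8.763×10^5 × (51840)² / π²)^(1/3) = 62024 km.
Since a_t = (r₁ + r₂)/2, r₂ = 2a_t − r₁ = 2×62024 − 28200 = 95848 km.

r₂ = 95800 km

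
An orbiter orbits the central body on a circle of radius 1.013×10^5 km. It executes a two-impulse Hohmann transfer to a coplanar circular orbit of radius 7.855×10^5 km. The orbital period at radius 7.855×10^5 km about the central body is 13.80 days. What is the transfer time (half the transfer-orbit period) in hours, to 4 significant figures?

From Kepler's third law T² = 4π²r³/μ at r = 7.855×10^5 km, T = 13.80 days = 13.80 × 86400 s = 1.19232×10^6 s: μ = 4π²r³/T² = 1.34590×10^7 km³/s².
The Hohmann ellipse has a_t = (r₁ + r₂)/2 = 4.434×10^5 km.
Transfer time t = π√(a_t³/μ) = π√((4.434×10^5)³ / 1.34590×10^7) = 2.5283×10^5 s.
Converting: 2.5283×10^5 s ÷ 3600 s/hour = 70.23 hours.

t = 70.23 hours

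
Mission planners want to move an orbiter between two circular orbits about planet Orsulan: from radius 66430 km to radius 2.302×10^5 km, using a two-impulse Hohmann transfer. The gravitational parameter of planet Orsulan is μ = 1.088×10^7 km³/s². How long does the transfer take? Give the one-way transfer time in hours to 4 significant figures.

The Hohmann ellipse has a_t = (r₁ + r₂)/2 = 1.48315×10^5 km.
By Kepler's third law the transfer-orbit period is T = 2π√(a_t³/μ), so t = T/2 = 54400 s.
Converting: 54400 s ÷ 3600 s/hour = 15.11 hours.

t = 15.11 hours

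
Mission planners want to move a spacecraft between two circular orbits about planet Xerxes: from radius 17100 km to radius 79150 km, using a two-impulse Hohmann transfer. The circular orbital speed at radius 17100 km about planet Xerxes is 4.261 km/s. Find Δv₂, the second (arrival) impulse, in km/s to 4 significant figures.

Δv₂ = 0.8000 km/s

From the circular-orbit relation v² = μ/r at r = 17100 km: μ = v²r = (4.261)² × 17100 = 3.10470×10^5 km³/s².
The Hohmann ellipse has a_t = (r₁ + r₂)/2 = 48125 km.
Circular speed at r = 79150 km: v_c = √(μ/r) = 1.981 km/s.
Vis-viva on the transfer ellipse at r = 79150 km gives v_t = √[μ(2/r − 1/a_t)] = 1.181 km/s.
Δv₂ = |v_t − v_c| = |1.181 − 1.981| = 0.8000 km/s.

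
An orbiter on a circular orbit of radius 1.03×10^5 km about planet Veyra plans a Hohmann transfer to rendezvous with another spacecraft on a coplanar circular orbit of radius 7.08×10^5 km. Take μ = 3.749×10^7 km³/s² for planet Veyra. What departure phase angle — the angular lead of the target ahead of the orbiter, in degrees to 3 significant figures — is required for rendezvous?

The Hohmann ellipse has a_t = (r₁ + r₂)/2 = 4.055×10^5 km.
Transfer time t = π√(a_t³/μ) = 1.3249×10^5 s.
The target's mean motion on its circular orbit is ω₂ = √(μ/r₂³) = 1.0278×10^-5 rad/s.
Angle swept by the target during transfer: ω₂·t = 1.3617 rad = 78.02°.
The orbiter traverses 180° on the transfer ellipse, so the target must lead by 180° − 78.02° = 102°.

φ = 102°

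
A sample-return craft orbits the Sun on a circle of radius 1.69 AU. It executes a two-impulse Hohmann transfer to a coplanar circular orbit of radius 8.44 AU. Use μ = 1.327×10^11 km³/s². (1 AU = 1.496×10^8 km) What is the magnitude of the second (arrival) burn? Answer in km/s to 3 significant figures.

Δv₂ = 4.33 km/s

In km: r₁ = 1.69 × 1.496×10^8 = 2.52824×10^8 km; r₂ = 8.44 × 1.496×10^8 = 1.262624×10^9 km.
Transfer-ellipse semi-major axis a_t = (r₁ + r₂)/2 = (2.52824×10^8 + 1.262624×10^9)/2 = 7.57724×10^8 km.
Circular speed at r = 1.262624×10^9 km: v_c = √(μ/r) = 10.252 km/s.
Vis-viva on the transfer ellipse at r = 1.262624×10^9 km gives v_t = √[μ(2/r − 1/a_t)] = 5.9218 km/s.
Δv₂ = |v_t − v_c| = |5.9218 − 10.252| = 4.330 km/s.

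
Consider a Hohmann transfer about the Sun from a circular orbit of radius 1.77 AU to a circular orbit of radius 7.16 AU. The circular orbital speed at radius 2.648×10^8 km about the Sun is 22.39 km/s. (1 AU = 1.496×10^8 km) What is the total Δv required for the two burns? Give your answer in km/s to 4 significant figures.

From the circular-orbit relation v² = μ/r at r = 2.648×10^8 km: μ = v²r = (22.39)² × 2.648×10^8 = 1.32747×10^11 km³/s².
In km: r₁ = 1.77 × 1.496×10^8 = 2.64792×10^8 km; r₂ = 7.16 × 1.496×10^8 = 1.071136×10^9 km.
The Hohmann ellipse has a_t = (r₁ + r₂)/2 = 6.67964×10^8 km.
Circular speed at r₁: v₁ = √(μ/r₁) = √(1.32747×10^11/2.64792×10^8) = 22.390 km/s.
Transfer-orbit speed at r₁ (v² = μ(2/r − 1/a)): v_p = √[μ(2/r₁ − 1/a_t)] = 28.353 km/s.
First burn Δv₁ = |v_p − v₁| = 5.963 km/s.
Circular speed at r₂: v₂ = √(μ/r₂) = 11.132 km/s.
Transfer-orbit speed at r₂: v_a = √[μ(2/r₂ − 1/a_t)] = 7.0092 km/s.
Second burn Δv₂ = |v₂ − v_a| = 4.123 km/s.
Δv = Δv₁ + Δv₂ = 5.963 + 4.123 = 10.09 km/s.

Δv = 10.09 km/s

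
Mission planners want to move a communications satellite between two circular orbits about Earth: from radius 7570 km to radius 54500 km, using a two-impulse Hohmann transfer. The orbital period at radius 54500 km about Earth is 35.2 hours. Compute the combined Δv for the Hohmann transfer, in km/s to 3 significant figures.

From Kepler's third law T² = 4π²r³/μ at r = 54500 km, T = 35.2 hours = 35.2 × 3600 s = 1.2672×10^5 s: μ = 4π²r³/T² = 3.97978×10^5 km³/s².
The Hohmann ellipse has a_t = (r₁ + r₂)/2 = 31035 km.
Circular speed at r₁: v₁ = √(μ/r₁) = √(3.97978×10^5/7570) = 7.25073 km/s.
On the transfer ellipse at r₁, vis-viva gives v_p = √[μ(2/r₁ − 1/a_t)] = 9.60846 km/s.
First burn Δv₁ = |v_p − v₁| = 2.3577 km/s.
At r₂, v₂ = √(μ/r₂) = 2.7023 km/s.
Transfer-orbit speed at r₂: v_a = √[μ(2/r₂ − 1/a_t)] = 1.3346 km/s.
Second burn Δv₂ = |v₂ − v_a| = 1.3677 km/s.
Total Δv = Δv₁ + Δv₂ = 3.725 km/s.

Δv = 3.73 km/s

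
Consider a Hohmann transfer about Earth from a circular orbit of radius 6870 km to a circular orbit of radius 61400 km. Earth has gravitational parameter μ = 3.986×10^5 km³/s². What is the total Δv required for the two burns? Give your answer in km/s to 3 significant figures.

Δv = 4.00 km/s

Transfer-ellipse semi-major axis a_t = (r₁ + r₂)/2 = (6870 + 61400)/2 = 34135 km.
Circular speed at r₁: v₁ = √(μ/r₁) = √(3.986×10^5/6870) = 7.6171 km/s.
Transfer-orbit speed at r₁ (vis-viva equation): v_p = √[μ(2/r₁ − 1/a_t)] = 10.216 km/s.
First burn Δv₁ = |v_p − v₁| = 2.599 km/s.
At r₂, v₂ = √(μ/r₂) = 2.548 km/s.
Transfer-orbit speed at r₂: v_a = √[μ(2/r₂ − 1/a_t)] = 1.143 km/s.
Second burn Δv₂ = |v₂ − v_a| = 1.405 km/s.
Total Δv = Δv₁ + Δv₂ = 4.004 km/s.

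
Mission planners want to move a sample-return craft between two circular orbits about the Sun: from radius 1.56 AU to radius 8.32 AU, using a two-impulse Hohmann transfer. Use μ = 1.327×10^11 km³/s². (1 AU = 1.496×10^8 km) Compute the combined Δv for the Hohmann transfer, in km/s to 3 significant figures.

Δv = 11.6 km/s

In km: r₁ = 1.56 × 1.496×10^8 = 2.33376×10^8 km; r₂ = 8.32 × 1.496×10^8 = 1.244672×10^9 km.
Transfer-ellipse semi-major axis a_t = (r₁ + r₂)/2 = (2.33376×10^8 + 1.244672×10^9)/2 = 7.39024×10^8 km.
At r₁ the circular-orbit speed is v₁ = √(μ/r₁) = 23.84555 km/s.
Transfer-orbit speed at r₁ (v² = μ(2/r − 1/a)): v_p = √[μ(2/r₁ − 1/a_t)] = 30.94607 km/s.
First burn Δv₁ = |v_p − v₁| = 7.101 km/s.
Circular speed at r₂: v₂ = √(μ/r₂) = 10.325 km/s.
Transfer-orbit speed at r₂: v_a = √[μ(2/r₂ − 1/a_t)] = 5.8024 km/s.
Second burn Δv₂ = |v₂ − v_a| = 4.523 km/s.
Total Δv = Δv₁ + Δv₂ = 11.62 km/s.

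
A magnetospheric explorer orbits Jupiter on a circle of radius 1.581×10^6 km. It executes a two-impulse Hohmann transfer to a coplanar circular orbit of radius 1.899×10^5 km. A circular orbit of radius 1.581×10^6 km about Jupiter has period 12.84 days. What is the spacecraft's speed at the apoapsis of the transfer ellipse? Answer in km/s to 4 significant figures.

v = 4.147 km/s

From Kepler's third law T² = 4π²r³/μ at r = 1.581×10^6 km, T = 12.84 days = 12.84 × 86400 s = 1.109376×10^6 s: μ = 4π²r³/T² = 1.26765×10^8 km³/s².
Transfer-ellipse semi-major axis a_t = (r₁ + r₂)/2 = (1.581×10^6 + 1.899×10^5)/2 = 8.8545×10^5 km.
The apoapsis of the transfer ellipse is at r = 1.581×10^6 km.
From the vis-viva equation, v = √[μ(2/r − 1/a_t)] = 4.147 km/s.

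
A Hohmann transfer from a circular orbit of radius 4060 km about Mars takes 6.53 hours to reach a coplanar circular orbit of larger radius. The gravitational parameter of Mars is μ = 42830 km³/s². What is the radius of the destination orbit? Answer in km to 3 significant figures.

Transfer time t = 6.53 hours = 23508 s, and t = π√(a_t³/μ).
So a_t = (μ t²/π²)^(1/3) = (42830 × (23508)² / π²)^(1/3) = 13385 km.
Since a_t = (r₁ + r₂)/2, r₂ = 2a_t − r₁ = 2×13385 − 4060 = 22710 km.

r₂ = 22700 km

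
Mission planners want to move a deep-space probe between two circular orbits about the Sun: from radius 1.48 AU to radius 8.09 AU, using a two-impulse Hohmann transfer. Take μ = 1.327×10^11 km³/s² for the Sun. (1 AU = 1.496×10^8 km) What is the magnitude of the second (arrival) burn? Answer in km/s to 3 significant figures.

Δv₂ = 4.65 km/s

In km: r₁ = 1.48 × 1.496×10^8 = 2.21408×10^8 km; r₂ = 8.09 × 1.496×10^8 = 1.210264×10^9 km.
The Hohmann ellipse has a_t = (r₁ + r₂)/2 = 7.15836×10^8 km.
Circular speed at r = 1.210264×10^9 km: v_c = √(μ/r) = 10.4712 km/s.
Vis-viva on the transfer ellipse at r = 1.210264×10^9 km gives v_t = √[μ(2/r − 1/a_t)] = 5.82352 km/s.
Δv₂ = |v_t − v_c| = |5.82352 − 10.4712| = 4.648 km/s.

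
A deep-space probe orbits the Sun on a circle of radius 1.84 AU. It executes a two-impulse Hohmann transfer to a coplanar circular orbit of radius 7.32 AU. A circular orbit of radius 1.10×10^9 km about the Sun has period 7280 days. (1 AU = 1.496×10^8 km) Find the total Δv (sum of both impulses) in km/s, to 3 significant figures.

From Kepler's third law T² = 4π²r³/μ at r = 1.10×10^9 km, T = 7280 days = 7280 × 86400 s = 6.28992×10^8 s: μ = 4π²r³/T² = 1.32815×10^11 km³/s².
In km: r₁ = 1.84 × 1.496×10^8 = 2.75264×10^8 km; r₂ = 7.32 × 1.496×10^8 = 1.095072×10^9 km.
The Hohmann ellipse has a_t = (r₁ + r₂)/2 = 6.85168×10^8 km.
Circular speed at r₁: v₁ = √(μ/r₁) = √(1.32815×10^11/2.75264×10^8) = 21.9659 km/s.
Transfer-orbit speed at r₁ (vis-viva equation): v_p = √[μ(2/r₁ − 1/a_t)] = 27.7697 km/s.
First burn Δv₁ = |v_p − v₁| = 5.8038 km/s.
At r₂, v₂ = √(μ/r₂) = 11.0129 km/s.
Transfer-orbit speed at r₂: v_a = √[μ(2/r₂ − 1/a_t)] = 6.98037 km/s.
Second burn Δv₂ = |v₂ − v_a| = 4.0325 km/s.
Δv = Δv₁ + Δv₂ = 5.8038 + 4.0325 = 9.836 km/s.

Δv = 9.84 km/s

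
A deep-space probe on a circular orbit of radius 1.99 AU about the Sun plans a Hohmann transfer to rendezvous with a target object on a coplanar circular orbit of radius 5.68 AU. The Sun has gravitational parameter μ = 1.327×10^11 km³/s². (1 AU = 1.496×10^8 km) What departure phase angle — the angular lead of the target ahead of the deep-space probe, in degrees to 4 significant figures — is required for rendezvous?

In km: r₁ = 1.99 × 1.496×10^8 = 2.97704×10^8 km; r₂ = 5.68 × 1.496×10^8 = 8.49728×10^8 km.
Transfer-ellipse semi-major axis a_t = (r₁ + r₂)/2 = (2.97704×10^8 + 8.49728×10^8)/2 = 5.73716×10^8 km.
The half-period of the transfer ellipse is t = π√(a_t³/μ) = 1.1851×10^8 s.
The target's mean motion on its circular orbit is ω₂ = √(μ/r₂³) = 1.4707×10^-8 rad/s.
Angle swept by the target during transfer: ω₂·t = 1.7429 rad = 99.86°.
The deep-space probe traverses 180° on the transfer ellipse, so the target must lead by 180° − 99.86° = 80.14°.

φ = 80.14°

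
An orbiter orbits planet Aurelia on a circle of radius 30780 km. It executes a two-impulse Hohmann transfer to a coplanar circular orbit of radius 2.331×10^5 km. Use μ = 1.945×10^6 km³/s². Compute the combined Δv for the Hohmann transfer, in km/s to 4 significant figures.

Δv = 4.110 km/s

Semi-major axis of the transfer orbit: a_t = (30780 + 2.331×10^5)/2 = 1.3194×10^5 km.
At r₁ the circular-orbit speed is v₁ = √(μ/r₁) = 7.9492 km/s.
Transfer-orbit speed at r₁ (vis-viva equation): v_p = √[μ(2/r₁ − 1/a_t)] = 10.566 km/s.
First burn Δv₁ = |v_p − v₁| = 2.617 km/s.
At r₂, v₂ = √(μ/r₂) = 2.8886 km/s.
Transfer-orbit speed at r₂: v_a = √[μ(2/r₂ − 1/a_t)] = 1.3952 km/s.
Second burn Δv₂ = |v₂ − v_a| = 1.493 km/s.
Total Δv = Δv₁ + Δv₂ = 4.110 km/s.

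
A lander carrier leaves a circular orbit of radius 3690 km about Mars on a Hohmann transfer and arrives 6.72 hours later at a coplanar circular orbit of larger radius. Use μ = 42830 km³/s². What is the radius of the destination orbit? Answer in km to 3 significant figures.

r₂ = 23600 km

Transfer time t = 6.72 hours = 24192 s, and t = π√(a_t³/μ).
So a_t = (μ t²/π²)^(1/3) = (42830 × (24192)² / π²)^(1/3) = 13644 km.
Since a_t = (r₁ + r₂)/2, r₂ = 2a_t − r₁ = 2×13644 − 3690 = 23598 km.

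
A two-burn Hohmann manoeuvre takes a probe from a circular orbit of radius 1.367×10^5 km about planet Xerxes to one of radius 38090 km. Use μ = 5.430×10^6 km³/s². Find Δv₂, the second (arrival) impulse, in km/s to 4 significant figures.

Δv₂ = 2.993 km/s

The Hohmann ellipse has a_t = (r₁ + r₂)/2 = 87395 km.
Circular speed at r = 38090 km: v_c = √(μ/r) = 11.940 km/s.
Vis-viva on the transfer ellipse at r = 38090 km gives v_t = √[μ(2/r − 1/a_t)] = 14.933 km/s.
Δv₂ = |v_t − v_c| = |14.933 − 11.940| = 2.993 km/s.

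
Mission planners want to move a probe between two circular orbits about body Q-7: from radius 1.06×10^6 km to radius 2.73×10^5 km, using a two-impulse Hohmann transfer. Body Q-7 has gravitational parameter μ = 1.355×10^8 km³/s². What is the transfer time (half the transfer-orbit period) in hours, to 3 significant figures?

t = 40.8 hours

The Hohmann ellipse has a_t = (r₁ + r₂)/2 = 6.665×10^5 km.
Half the transfer-orbit period gives t = π√(a_t³/μ) = 1.469×10^5 s.
Converting: 1.469×10^5 s ÷ 3600 s/hour = 40.8 hours.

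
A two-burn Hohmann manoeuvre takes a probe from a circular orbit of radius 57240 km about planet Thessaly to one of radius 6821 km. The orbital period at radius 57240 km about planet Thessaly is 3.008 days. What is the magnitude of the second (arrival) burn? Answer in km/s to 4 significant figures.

Δv₂ = 1.350 km/s

From Kepler's third law T² = 4π²r³/μ at r = 57240 km, T = 3.008 days = 3.008 × 86400 s = 2.598912×10^5 s: μ = 4π²r³/T² = 1.09616×10^5 km³/s².
Semi-major axis of the transfer orbit: a_t = (57240 + 6821)/2 = 32030.5 km.
Circular speed at r = 6821 km: v_c = √(μ/r) = 4.009 km/s.
Vis-viva on the transfer ellipse at r = 6821 km gives v_t = √[μ(2/r − 1/a_t)] = 5.359 km/s.
Δv₂ = |v_t − v_c| = |5.359 − 4.009| = 1.350 km/s.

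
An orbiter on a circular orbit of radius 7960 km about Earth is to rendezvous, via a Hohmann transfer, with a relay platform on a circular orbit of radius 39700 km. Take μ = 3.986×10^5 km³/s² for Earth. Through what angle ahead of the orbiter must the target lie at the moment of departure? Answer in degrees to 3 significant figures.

φ = 96.3°

Transfer-ellipse semi-major axis a_t = (r₁ + r₂)/2 = (7960 + 39700)/2 = 23830 km.
Transfer time t = π√(a_t³/μ) = 18300 s.
The target's mean motion on its circular orbit is ω₂ = √(μ/r₂³) = 7.981×10^-5 rad/s.
Angle swept by the target during transfer: ω₂·t = 1.461 rad = 83.71°.
Arrival is 180° from departure on the ellipse, so φ = 180° − 83.71° = 96.3°.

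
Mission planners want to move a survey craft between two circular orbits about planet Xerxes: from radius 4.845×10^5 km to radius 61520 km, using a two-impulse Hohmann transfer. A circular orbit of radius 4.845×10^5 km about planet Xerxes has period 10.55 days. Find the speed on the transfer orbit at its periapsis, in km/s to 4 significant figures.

From Kepler's third law T² = 4π²r³/μ at r = 4.845×10^5 km, T = 10.55 days = 10.55 × 86400 s = 9.1152×10^5 s: μ = 4π²r³/T² = 5.40392×10^6 km³/s².
Transfer-ellipse semi-major axis a_t = (r₁ + r₂)/2 = (4.845×10^5 + 61520)/2 = 2.7301×10^5 km.
At periapsis, r = 61520 km.
Vis-viva: v = √[μ(2/r − 1/a_t)] = √[5.40392×10^6 × (2/61520 − 1/2.7301×10^5)] = 12.49 km/s.

v = 12.49 km/s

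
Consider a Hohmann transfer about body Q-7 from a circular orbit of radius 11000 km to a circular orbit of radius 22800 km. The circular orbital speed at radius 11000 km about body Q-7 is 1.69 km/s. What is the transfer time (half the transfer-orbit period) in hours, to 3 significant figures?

From the circular-orbit relation v² = μ/r at r = 11000 km: μ = v²r = (1.69)² × 11000 = 31417.1 km³/s².
Semi-major axis of the transfer orbit: a_t = (11000 + 22800)/2 = 16900 km.
By Kepler's third law the transfer-orbit period is T = 2π√(a_t³/μ), so t = T/2 = 38940 s.
Converting: 38940 s ÷ 3600 s/hour = 10.8 hours.

t = 10.8 hours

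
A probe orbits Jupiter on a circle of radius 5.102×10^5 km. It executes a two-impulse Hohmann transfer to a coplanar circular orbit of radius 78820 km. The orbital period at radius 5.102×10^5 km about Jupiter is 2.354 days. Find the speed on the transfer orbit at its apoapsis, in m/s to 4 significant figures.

v = 8154 m/s

From Kepler's third law T² = 4π²r³/μ at r = 5.102×10^5 km, T = 2.354 days = 2.354 × 86400 s = 2.033856×10^5 s: μ = 4π²r³/T² = 1.26748×10^8 km³/s².
The Hohmann ellipse has a_t = (r₁ + r₂)/2 = 2.9451×10^5 km.
At apoapsis, r = 5.102×10^5 km.
Vis-viva: v = √[μ(2/r − 1/a_t)] = √[1.26748×10^8 × (2/5.102×10^5 − 1/2.9451×10^5)] = 8.154 km/s.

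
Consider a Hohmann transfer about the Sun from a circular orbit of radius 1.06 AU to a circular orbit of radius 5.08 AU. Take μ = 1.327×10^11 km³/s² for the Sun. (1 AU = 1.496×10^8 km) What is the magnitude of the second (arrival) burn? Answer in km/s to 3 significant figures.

In km: r₁ = 1.06 × 1.496×10^8 = 1.58576×10^8 km; r₂ = 5.08 × 1.496×10^8 = 7.59968×10^8 km.
The Hohmann ellipse has a_t = (r₁ + r₂)/2 = 4.59272×10^8 km.
On the circular orbit at r = 7.59968×10^8 km, v_c = √(μ/r) = 13.214 km/s.
Vis-viva on the transfer ellipse at r = 7.59968×10^8 km gives v_t = √[μ(2/r − 1/a_t)] = 7.7646 km/s.
Δv₂ = |v_t − v_c| = |7.7646 − 13.214| = 5.449 km/s.

Δv₂ = 5.45 km/s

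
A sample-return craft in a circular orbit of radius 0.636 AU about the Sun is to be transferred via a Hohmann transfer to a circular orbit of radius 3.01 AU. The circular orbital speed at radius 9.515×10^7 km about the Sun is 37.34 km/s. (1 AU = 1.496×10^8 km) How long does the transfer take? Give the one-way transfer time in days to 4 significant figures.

From the circular-orbit relation v² = μ/r at r = 9.515×10^7 km: μ = v²r = (37.34)² × 9.515×10^7 = 1.32665×10^11 km³/s².
In km: r₁ = 0.636 × 1.496×10^8 = 9.51456×10^7 km; r₂ = 3.01 × 1.496×10^8 = 4.50296×10^8 km.
The Hohmann ellipse has a_t = (r₁ + r₂)/2 = 2.727208×10^8 km.
By Kepler's third law the transfer-orbit period is T = 2π√(a_t³/μ), so t = T/2 = 3.8846×10^7 s.
Converting: 3.8846×10^7 s ÷ 86400 s/day = 449.6 days.

t = 449.6 days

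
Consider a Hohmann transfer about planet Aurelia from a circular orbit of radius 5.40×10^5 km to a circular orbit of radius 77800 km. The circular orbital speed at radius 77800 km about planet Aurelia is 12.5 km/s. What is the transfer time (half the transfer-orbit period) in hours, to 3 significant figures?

t = 43.0 hours

From the circular-orbit relation v² = μ/r at r = 77800 km: μ = v²r = (12.5)² × 77800 = 1.21562×10^7 km³/s².
Semi-major axis of the transfer orbit: a_t = (5.400×10^5 + 77800)/2 = 3.089×10^5 km.
Transfer time t = π√(a_t³/μ) = π√((3.089×10^5)³ / 1.21562×10^7) = 1.547×10^5 s.
Converting: 1.547×10^5 s ÷ 3600 s/hour = 43.0 hours.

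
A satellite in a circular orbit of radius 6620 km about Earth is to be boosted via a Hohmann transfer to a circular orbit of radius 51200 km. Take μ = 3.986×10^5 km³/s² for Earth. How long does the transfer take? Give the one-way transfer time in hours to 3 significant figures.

Semi-major axis of the transfer orbit: a_t = (6620 + 51200)/2 = 28910 km.
Transfer time t = π√(a_t³/μ) = π√((28910)³ / 3.986×10^5) = 24460 s.
Converting: 24460 s ÷ 3600 s/hour = 6.79 hours.

t = 6.79 hours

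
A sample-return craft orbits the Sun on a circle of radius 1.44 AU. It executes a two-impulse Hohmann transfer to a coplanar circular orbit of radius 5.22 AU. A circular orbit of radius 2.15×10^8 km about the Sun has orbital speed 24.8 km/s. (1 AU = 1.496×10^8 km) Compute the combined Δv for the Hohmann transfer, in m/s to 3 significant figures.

From the circular-orbit relation v² = μ/r at r = 2.15×10^8 km: μ = v²r = (24.8)² × 2.15×10^8 = 1.32234×10^11 km³/s².
In km: r₁ = 1.44 × 1.496×10^8 = 2.15424×10^8 km; r₂ = 5.22 × 1.496×10^8 = 7.80912×10^8 km.
Semi-major axis of the transfer orbit: a_t = (2.15424×10^8 + 7.80912×10^8)/2 = 4.98168×10^8 km.
At r₁ the circular-orbit speed is v₁ = √(μ/r₁) = 24.776 km/s.
On the transfer ellipse at r₁, vis-viva equation gives v_p = √[μ(2/r₁ − 1/a_t)] = 31.020 km/s.
First burn Δv₁ = |v_p − v₁| = 6.244 km/s.
At r₂, v₂ = √(μ/r₂) = 13.013 km/s.
Transfer-orbit speed at r₂: v_a = √[μ(2/r₂ − 1/a_t)] = 8.5571 km/s.
Second burn Δv₂ = |v₂ − v_a| = 4.456 km/s.
Δv = Δv₁ + Δv₂ = 6.244 + 4.456 = 10.70 km/s.

Δv = 10700 m/s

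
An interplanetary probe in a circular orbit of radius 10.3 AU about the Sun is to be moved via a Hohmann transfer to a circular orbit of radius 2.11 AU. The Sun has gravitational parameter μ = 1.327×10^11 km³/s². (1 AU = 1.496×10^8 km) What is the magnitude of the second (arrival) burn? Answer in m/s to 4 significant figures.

In km: r₁ = 10.3 × 1.496×10^8 = 1.54088×10^9 km; r₂ = 2.11 × 1.496×10^8 = 3.15656×10^8 km.
Transfer-ellipse semi-major axis a_t = (r₁ + r₂)/2 = (1.54088×10^9 + 3.15656×10^8)/2 = 9.28268×10^8 km.
Circular speed at r = 3.15656×10^8 km: v_c = √(μ/r) = 20.504 km/s.
Vis-viva on the transfer ellipse at r = 3.15656×10^8 km gives v_t = √[μ(2/r − 1/a_t)] = 26.417 km/s.
Δv₂ = |v_t − v_c| = |26.417 − 20.504| = 5.913 km/s.

Δv₂ = 5913 m/s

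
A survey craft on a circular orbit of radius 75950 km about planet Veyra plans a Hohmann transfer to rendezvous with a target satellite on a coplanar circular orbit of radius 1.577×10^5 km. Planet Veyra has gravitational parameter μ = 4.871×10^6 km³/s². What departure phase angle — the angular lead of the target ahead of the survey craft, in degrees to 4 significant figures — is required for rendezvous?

The Hohmann ellipse has a_t = (r₁ + r₂)/2 = 1.16825×10^5 km.
Transfer time t = π√(a_t³/μ) = 56839 s.
Target angular speed ω₂ = √(μ/r₂³) = 3.5242×10^-5 rad/s.
Angle swept by the target during transfer: ω₂·t = 2.0031 rad = 114.77°.
Arrival is 180° from departure on the ellipse, so φ = 180° − 114.77° = 65.23°.

φ = 65.23°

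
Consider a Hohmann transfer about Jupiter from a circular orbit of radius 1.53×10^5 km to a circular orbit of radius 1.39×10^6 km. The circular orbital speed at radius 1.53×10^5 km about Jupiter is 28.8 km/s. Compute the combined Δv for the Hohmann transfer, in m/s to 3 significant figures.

From the circular-orbit relation v² = μ/r at r = 1.53×10^5 km: μ = v²r = (28.8)² × 1.53×10^5 = 1.26904×10^8 km³/s².
The Hohmann ellipse has a_t = (r₁ + r₂)/2 = 7.715×10^5 km.
At r₁ the circular-orbit speed is v₁ = √(μ/r₁) = 28.800 km/s.
Transfer-orbit speed at r₁ (v² = μ(2/r − 1/a)): v_p = √[μ(2/r₁ − 1/a_t)] = 38.657 km/s.
First burn Δv₁ = |v_p − v₁| = 9.857 km/s.
Circular speed at r₂: v₂ = √(μ/r₂) = 9.555 km/s.
Transfer-orbit speed at r₂: v_a = √[μ(2/r₂ − 1/a_t)] = 4.255 km/s.
Second burn Δv₂ = |v₂ − v_a| = 5.300 km/s.
Total Δv = Δv₁ + Δv₂ = 15.16 km/s.

Δv = 15200 m/s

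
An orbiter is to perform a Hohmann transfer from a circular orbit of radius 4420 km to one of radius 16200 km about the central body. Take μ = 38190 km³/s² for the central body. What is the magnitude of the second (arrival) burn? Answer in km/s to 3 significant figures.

Δv₂ = 0.530 km/s

Transfer-ellipse semi-major axis a_t = (r₁ + r₂)/2 = (4420 + 16200)/2 = 10310 km.
On the circular orbit at r = 16200 km, v_c = √(μ/r) = 1.5354 km/s.
Vis-viva on the transfer ellipse at r = 16200 km gives v_t = √[μ(2/r − 1/a_t)] = 1.0053 km/s.
Δv₂ = |v_t − v_c| = |1.0053 − 1.5354| = 0.5301 km/s.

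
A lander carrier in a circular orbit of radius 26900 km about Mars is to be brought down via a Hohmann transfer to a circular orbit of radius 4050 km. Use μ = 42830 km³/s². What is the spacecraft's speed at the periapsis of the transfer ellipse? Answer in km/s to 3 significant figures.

v = 4.29 km/s

Semi-major axis of the transfer orbit: a_t = (26900 + 4050)/2 = 15475 km.
The periapsis of the transfer ellipse is at r = 4050 km.
Vis-viva: v = √[μ(2/r − 1/a_t)] = √[42830 × (2/4050 − 1/15475)] = 4.288 km/s.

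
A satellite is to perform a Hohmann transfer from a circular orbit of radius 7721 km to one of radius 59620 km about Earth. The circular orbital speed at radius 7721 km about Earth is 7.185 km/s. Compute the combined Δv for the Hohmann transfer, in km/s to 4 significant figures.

Δv = 3.723 km/s

From the circular-orbit relation v² = μ/r at r = 7721 km: μ = v²r = (7.185)² × 7721 = 3.98591×10^5 km³/s².
The Hohmann ellipse has a_t = (r₁ + r₂)/2 = 33670.5 km.
At r₁ the circular-orbit speed is v₁ = √(μ/r₁) = 7.185 km/s.
On the transfer ellipse at r₁, vis-viva equation gives v_p = √[μ(2/r₁ − 1/a_t)] = 9.561 km/s.
First burn Δv₁ = |v_p − v₁| = 2.376 km/s.
At r₂, v₂ = √(μ/r₂) = 2.5856 km/s.
Transfer-orbit speed at r₂: v_a = √[μ(2/r₂ − 1/a_t)] = 1.2382 km/s.
Second burn Δv₂ = |v₂ − v_a| = 1.347 km/s.
Total Δv = Δv₁ + Δv₂ = 3.723 km/s.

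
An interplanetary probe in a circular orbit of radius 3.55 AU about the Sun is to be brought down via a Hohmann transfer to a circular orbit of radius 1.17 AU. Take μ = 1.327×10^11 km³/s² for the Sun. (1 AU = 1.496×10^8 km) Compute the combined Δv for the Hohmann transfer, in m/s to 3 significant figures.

In km: r₁ = 3.55 × 1.496×10^8 = 5.3108×10^8 km; r₂ = 1.17 × 1.496×10^8 = 1.75032×10^8 km.
The Hohmann ellipse has a_t = (r₁ + r₂)/2 = 3.53056×10^8 km.
Circular speed at r₁: v₁ = √(μ/r₁) = √(1.327×10^11/5.3108×10^8) = 15.807 km/s.
On the transfer ellipse at r₁, vis-viva equation gives v_a = √[μ(2/r₁ − 1/a_t)] = 11.130 km/s.
First burn Δv₁ = |v_a − v₁| = 4.677 km/s.
At r₂, v₂ = √(μ/r₂) = 27.534 km/s.
Transfer-orbit speed at r₂: v_p = √[μ(2/r₂ − 1/a_t)] = 33.770 km/s.
Second burn Δv₂ = |v₂ − v_p| = 6.236 km/s.
Δv = Δv₁ + Δv₂ = 4.677 + 6.236 = 10.91 km/s.

Δv = 10900 m/s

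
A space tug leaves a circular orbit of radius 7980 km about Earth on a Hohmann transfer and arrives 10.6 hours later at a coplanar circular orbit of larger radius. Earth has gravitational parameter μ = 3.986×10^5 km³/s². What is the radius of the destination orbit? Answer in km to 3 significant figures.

Transfer time t = 10.6 hours = 38160 s, and t = π√(a_t³/μ).
So a_t = (μ t²/π²)^(1/3) = (3.986×10^5 × (38160)² / π²)^(1/3) = 38888 km.
Since a_t = (r₁ + r₂)/2, r₂ = 2a_t − r₁ = 2×38888 − 7980 = 69796 km.

r₂ = 69800 km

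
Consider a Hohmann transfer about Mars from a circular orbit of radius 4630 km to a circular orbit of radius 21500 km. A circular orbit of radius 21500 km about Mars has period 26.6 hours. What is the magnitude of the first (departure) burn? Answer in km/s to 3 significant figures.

From Kepler's third law T² = 4π²r³/μ at r = 21500 km, T = 26.6 hours = 26.6 × 3600 s = 95760 s: μ = 4π²r³/T² = 42786.5 km³/s².
Transfer-ellipse semi-major axis a_t = (r₁ + r₂)/2 = (4630 + 21500)/2 = 13065 km.
On the circular orbit at r = 4630 km, v_c = √(μ/r) = 3.03993 km/s.
Transfer-orbit speed at the same r (vis-viva, a = a_t): v_t = √[μ(2/r − 1/a_t)] = 3.89967 km/s.
Δv₁ = |v_t − v_c| = |3.89967 − 3.03993| = 0.8597 km/s.

Δv₁ = 0.860 km/s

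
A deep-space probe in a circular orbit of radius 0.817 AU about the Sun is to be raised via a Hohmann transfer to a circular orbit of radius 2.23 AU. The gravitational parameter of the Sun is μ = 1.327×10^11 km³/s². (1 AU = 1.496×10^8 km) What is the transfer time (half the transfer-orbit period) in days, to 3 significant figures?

In km: r₁ = 0.817 × 1.496×10^8 = 1.222232×10^8 km; r₂ = 2.23 × 1.496×10^8 = 3.33608×10^8 km.
Transfer-ellipse semi-major axis a_t = (r₁ + r₂)/2 = (1.222232×10^8 + 3.33608×10^8)/2 = 2.279156×10^8 km.
Transfer time t = π√(a_t³/μ) = π√((2.279156×10^8)³ / 1.327×10^11) = 2.967×10^7 s.
Converting: 2.967×10^7 s ÷ 86400 s/day = 343 days.

t = 343 days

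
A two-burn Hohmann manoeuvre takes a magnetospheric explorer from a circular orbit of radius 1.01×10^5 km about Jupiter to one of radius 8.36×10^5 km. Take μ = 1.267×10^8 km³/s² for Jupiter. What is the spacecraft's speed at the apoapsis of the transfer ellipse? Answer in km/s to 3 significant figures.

v = 5.72 km/s

The Hohmann ellipse has a_t = (r₁ + r₂)/2 = 4.685×10^5 km.
At apoapsis, r = 8.360×10^5 km.
Applying v² = μ(2/r − 1/a_t): v = 5.716 km/s.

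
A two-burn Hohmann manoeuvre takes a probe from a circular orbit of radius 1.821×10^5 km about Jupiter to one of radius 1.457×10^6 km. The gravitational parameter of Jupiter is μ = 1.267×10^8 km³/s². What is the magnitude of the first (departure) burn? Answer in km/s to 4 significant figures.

Δv₁ = 8.793 km/s

Transfer-ellipse semi-major axis a_t = (r₁ + r₂)/2 = (1.821×10^5 + 1.457×10^6)/2 = 8.1955×10^5 km.
On the circular orbit at r = 1.821×10^5 km, v_c = √(μ/r) = 26.377 km/s.
Transfer-orbit speed at the same r (vis-viva, a = a_t): v_t = √[μ(2/r − 1/a_t)] = 35.170 km/s.
Δv₁ = |v_t − v_c| = |35.170 − 26.377| = 8.793 km/s.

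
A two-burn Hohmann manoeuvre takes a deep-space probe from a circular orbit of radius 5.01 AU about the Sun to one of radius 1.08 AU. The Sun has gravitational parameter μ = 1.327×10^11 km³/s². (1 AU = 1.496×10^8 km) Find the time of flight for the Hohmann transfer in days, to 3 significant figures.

In km: r₁ = 5.01 × 1.496×10^8 = 7.49496×10^8 km; r₂ = 1.08 × 1.496×10^8 = 1.61568×10^8 km.
Semi-major axis of the transfer orbit: a_t = (7.49496×10^8 + 1.61568×10^8)/2 = 4.55532×10^8 km.
Transfer time t = π√(a_t³/μ) = π√((4.55532×10^8)³ / 1.327×10^11) = 8.385×10^7 s.
Converting: 8.385×10^7 s ÷ 86400 s/day = 970 days.

t = 970 days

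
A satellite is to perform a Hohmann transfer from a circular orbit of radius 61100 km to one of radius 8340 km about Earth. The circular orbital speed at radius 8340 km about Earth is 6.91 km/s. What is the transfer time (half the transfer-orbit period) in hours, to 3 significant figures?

From the circular-orbit relation v² = μ/r at r = 8340 km: μ = v²r = (6.91)² × 8340 = 3.98219×10^5 km³/s².
Semi-major axis of the transfer orbit: a_t = (61100 + 8340)/2 = 34720 km.
Transfer time t = π√(a_t³/μ) = π√((34720)³ / 3.98219×10^5) = 32210 s.
Converting: 32210 s ÷ 3600 s/hour = 8.95 hours.

t = 8.95 hours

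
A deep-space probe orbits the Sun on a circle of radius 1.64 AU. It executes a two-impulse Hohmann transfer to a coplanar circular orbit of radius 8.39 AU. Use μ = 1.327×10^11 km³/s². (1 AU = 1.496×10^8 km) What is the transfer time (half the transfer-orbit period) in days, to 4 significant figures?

In km: r₁ = 1.64 × 1.496×10^8 = 2.45344×10^8 km; r₂ = 8.39 × 1.496×10^8 = 1.255144×10^9 km.
Transfer-ellipse semi-major axis a_t = (r₁ + r₂)/2 = (2.45344×10^8 + 1.255144×10^9)/2 = 7.50244×10^8 km.
Transfer time t = π√(a_t³/μ) = π√((7.50244×10^8)³ / 1.327×10^11) = 1.772×10^8 s.
Converting: 1.772×10^8 s ÷ 86400 s/day = 2051 days.

t = 2051 days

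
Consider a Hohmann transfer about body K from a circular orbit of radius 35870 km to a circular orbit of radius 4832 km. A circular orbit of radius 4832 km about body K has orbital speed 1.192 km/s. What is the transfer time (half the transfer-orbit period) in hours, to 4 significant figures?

t = 30.58 hours

From the circular-orbit relation v² = μ/r at r = 4832 km: μ = v²r = (1.192)² × 4832 = 6865.61 km³/s².
Transfer-ellipse semi-major axis a_t = (r₁ + r₂)/2 = (35870 + 4832)/2 = 20351 km.
Half the transfer-orbit period gives t = π√(a_t³/μ) = 1.101×10^5 s.
Converting: 1.101×10^5 s ÷ 3600 s/hour = 30.58 hours.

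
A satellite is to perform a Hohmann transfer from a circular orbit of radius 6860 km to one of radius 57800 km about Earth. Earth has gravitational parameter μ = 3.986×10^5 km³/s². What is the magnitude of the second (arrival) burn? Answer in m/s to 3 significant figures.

Δv₂ = 1420 m/s

Semi-major axis of the transfer orbit: a_t = (6860 + 57800)/2 = 32330 km.
Circular speed at r = 57800 km: v_c = √(μ/r) = 2.626 km/s.
Vis-viva on the transfer ellipse at r = 57800 km gives v_t = √[μ(2/r − 1/a_t)] = 1.210 km/s.
Δv₂ = |v_t − v_c| = |1.210 − 2.626| = 1.416 km/s.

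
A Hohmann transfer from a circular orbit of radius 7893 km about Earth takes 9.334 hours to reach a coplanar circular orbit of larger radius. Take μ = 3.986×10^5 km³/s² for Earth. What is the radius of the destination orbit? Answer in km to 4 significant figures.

Transfer time t = 9.334 hours = 33602.4 s, and t = π√(a_t³/μ).
So a_t = (μ t²/π²)^(1/3) = (3.986×10^5 × (33602.4)² / π²)^(1/3) = 35727 km.
Since a_t = (r₁ + r₂)/2, r₂ = 2a_t − r₁ = 2×35727 − 7893 = 63561 km.

r₂ = 63560 km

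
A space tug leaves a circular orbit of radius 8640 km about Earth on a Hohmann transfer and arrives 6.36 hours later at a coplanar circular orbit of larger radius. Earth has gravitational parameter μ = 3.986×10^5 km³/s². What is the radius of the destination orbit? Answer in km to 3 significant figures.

Transfer time t = 6.36 hours = 22896 s, and t = π√(a_t³/μ).
So a_t = (μ t²/π²)^(1/3) = (3.986×10^5 × (22896)² / π²)^(1/3) = 27664 km.
Since a_t = (r₁ + r₂)/2, r₂ = 2a_t − r₁ = 2×27664 − 8640 = 46688 km.

r₂ = 46700 km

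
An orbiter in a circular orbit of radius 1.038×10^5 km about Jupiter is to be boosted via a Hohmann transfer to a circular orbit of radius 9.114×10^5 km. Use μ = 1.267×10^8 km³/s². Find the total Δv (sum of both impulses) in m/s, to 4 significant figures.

Δv = 18340 m/s

Transfer-ellipse semi-major axis a_t = (r₁ + r₂)/2 = (1.038×10^5 + 9.114×10^5)/2 = 5.076×10^5 km.
At r₁ the circular-orbit speed is v₁ = √(μ/r₁) = 34.937 km/s.
On the transfer ellipse at r₁, v² = μ(2/r − 1/a) gives v_p = √[μ(2/r₁ − 1/a_t)] = 46.815 km/s.
First burn Δv₁ = |v_p − v₁| = 11.88 km/s.
At r₂, v₂ = √(μ/r₂) = 11.791 km/s.
Transfer-orbit speed at r₂: v_a = √[μ(2/r₂ − 1/a_t)] = 5.3318 km/s.
Second burn Δv₂ = |v₂ − v_a| = 6.459 km/s.
Total Δv = Δv₁ + Δv₂ = 18.34 km/s.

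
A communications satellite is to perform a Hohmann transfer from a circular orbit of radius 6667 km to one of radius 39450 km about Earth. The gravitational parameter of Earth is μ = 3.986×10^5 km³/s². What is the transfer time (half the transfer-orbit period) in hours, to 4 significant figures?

Semi-major axis of the transfer orbit: a_t = (6667 + 39450)/2 = 23058.5 km.
Transfer time t = π√(a_t³/μ) = π√((23058.5)³ / 3.986×10^5) = 17423 s.
Converting: 17423 s ÷ 3600 s/hour = 4.840 hours.

t = 4.840 hours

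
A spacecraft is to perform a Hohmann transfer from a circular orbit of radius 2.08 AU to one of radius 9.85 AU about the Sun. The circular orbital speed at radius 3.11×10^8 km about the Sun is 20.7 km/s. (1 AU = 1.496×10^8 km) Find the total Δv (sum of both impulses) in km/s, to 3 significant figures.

From the circular-orbit relation v² = μ/r at r = 3.11×10^8 km: μ = v²r = (20.7)² × 3.11×10^8 = 1.33260×10^11 km³/s².
In km: r₁ = 2.08 × 1.496×10^8 = 3.11168×10^8 km; r₂ = 9.85 × 1.496×10^8 = 1.47356×10^9 km.
Semi-major axis of the transfer orbit: a_t = (3.11168×10^8 + 1.47356×10^9)/2 = 8.92364×10^8 km.
Circular speed at r₁: v₁ = √(μ/r₁) = √(1.33260×10^11/3.11168×10^8) = 20.694 km/s.
Transfer-orbit speed at r₁ (vis-viva equation): v_p = √[μ(2/r₁ − 1/a_t)] = 26.593 km/s.
First burn Δv₁ = |v_p − v₁| = 5.899 km/s.
Circular speed at r₂: v₂ = √(μ/r₂) = 9.510 km/s.
Transfer-orbit speed at r₂: v_a = √[μ(2/r₂ − 1/a_t)] = 5.616 km/s.
Second burn Δv₂ = |v₂ − v_a| = 3.894 km/s.
Total Δv = Δv₁ + Δv₂ = 9.793 km/s.

Δv = 9.79 km/s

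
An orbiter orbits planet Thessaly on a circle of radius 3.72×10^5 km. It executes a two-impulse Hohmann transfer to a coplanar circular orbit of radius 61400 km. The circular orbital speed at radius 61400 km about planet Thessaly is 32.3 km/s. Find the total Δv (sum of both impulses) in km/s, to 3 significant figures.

From the circular-orbit relation v² = μ/r at r = 61400 km: μ = v²r = (32.3)² × 61400 = 6.40580×10^7 km³/s².
Semi-major axis of the transfer orbit: a_t = (3.720×10^5 + 61400)/2 = 2.167×10^5 km.
At r₁ the circular-orbit speed is v₁ = √(μ/r₁) = 13.122 km/s.
On the transfer ellipse at r₁, vis-viva equation gives v_a = √[μ(2/r₁ − 1/a_t)] = 6.9851 km/s.
First burn Δv₁ = |v_a − v₁| = 6.137 km/s.
At r₂, v₂ = √(μ/r₂) = 32.30 km/s.
Transfer-orbit speed at r₂: v_p = √[μ(2/r₂ − 1/a_t)] = 42.32 km/s.
Second burn Δv₂ = |v₂ − v_p| = 10.02 km/s.
Δv = Δv₁ + Δv₂ = 6.137 + 10.02 = 16.16 km/s.

Δv = 16.2 km/s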